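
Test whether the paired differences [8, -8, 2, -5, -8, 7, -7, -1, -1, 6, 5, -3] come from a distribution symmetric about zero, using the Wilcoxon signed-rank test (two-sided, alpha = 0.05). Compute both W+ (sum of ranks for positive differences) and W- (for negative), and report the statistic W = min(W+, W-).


Step 1: Drop any zero differences (none here) and take |d_i|.
|d| = [8, 8, 2, 5, 8, 7, 7, 1, 1, 6, 5, 3]
Step 2: Midrank |d_i| (ties get averaged ranks).
ranks: |8|->11, |8|->11, |2|->3, |5|->5.5, |8|->11, |7|->8.5, |7|->8.5, |1|->1.5, |1|->1.5, |6|->7, |5|->5.5, |3|->4
Step 3: Attach original signs; sum ranks with positive sign and with negative sign.
W+ = 11 + 3 + 8.5 + 7 + 5.5 = 35
W- = 11 + 5.5 + 11 + 8.5 + 1.5 + 1.5 + 4 = 43
(Check: W+ + W- = 78 should equal n(n+1)/2 = 78.)
Step 4: Test statistic W = min(W+, W-) = 35.
Step 5: Ties in |d|, so use the tie-corrected normal approximation.
        E[W] = n(n+1)/4 = 12*13/4 = 39.
        Tie groups: |d|=1 (t=2), |d|=5 (t=2), |d|=7 (t=2), |d|=8 (t=3); sum(t^3 - t) = 42.
        Var[W] = n(n+1)(2n+1)/24 - sum(t^3-t)/48 = 3900/24 - 42/48 = 161.625.
        z = (W - E[W]) / sqrt(Var[W]) = (35 - 39) / 12.7132 = -0.3146.
        Two-sided p = 2*Phi(z) = 0.753040.
Step 6: alpha = 0.05. fail to reject H0.

W+ = 35, W- = 43, W = min = 35, p = 0.753040, fail to reject H0.


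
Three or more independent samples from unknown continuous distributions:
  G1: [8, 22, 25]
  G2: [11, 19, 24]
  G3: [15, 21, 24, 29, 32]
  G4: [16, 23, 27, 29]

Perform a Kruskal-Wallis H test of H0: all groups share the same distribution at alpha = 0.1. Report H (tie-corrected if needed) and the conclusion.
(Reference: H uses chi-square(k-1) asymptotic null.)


Step 1: Combine all N = 15 observations and assign midranks.
sorted (value, group, rank): (8,G1,1), (11,G2,2), (15,G3,3), (16,G4,4), (19,G2,5), (21,G3,6), (22,G1,7), (23,G4,8), (24,G2,9.5), (24,G3,9.5), (25,G1,11), (27,G4,12), (29,G3,13.5), (29,G4,13.5), (32,G3,15)
Step 2: Sum ranks within each group.
R_1 = 19 (n_1 = 3)
R_2 = 16.5 (n_2 = 3)
R_3 = 47 (n_3 = 5)
R_4 = 37.5 (n_4 = 4)
Step 3: H = 12/(N(N+1)) * sum(R_i^2/n_i) - 3(N+1)
     = 12/(15*16) * (19^2/3 + 16.5^2/3 + 47^2/5 + 37.5^2/4) - 3*16
     = 0.050000 * 1004.45 - 48
     = 2.222292.
Step 4: Ties present; correction factor C = 1 - 12/(15^3 - 15) = 0.996429. Corrected H = 2.222292 / 0.996429 = 2.230257.
Step 5: Under H0, H ~ chi^2(3); p-value = 0.526013.
Step 6: alpha = 0.1. fail to reject H0.

H = 2.2303, df = 3, p = 0.526013, fail to reject H0.


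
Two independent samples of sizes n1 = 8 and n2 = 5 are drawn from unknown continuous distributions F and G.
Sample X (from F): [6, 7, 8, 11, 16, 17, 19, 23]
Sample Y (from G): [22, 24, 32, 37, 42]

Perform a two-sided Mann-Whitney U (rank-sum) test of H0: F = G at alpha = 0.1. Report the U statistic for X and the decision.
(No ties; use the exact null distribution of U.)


Step 1: Combine and sort all 13 observations; assign midranks.
sorted (value, group): (6,X), (7,X), (8,X), (11,X), (16,X), (17,X), (19,X), (22,Y), (23,X), (24,Y), (32,Y), (37,Y), (42,Y)
ranks: 6->1, 7->2, 8->3, 11->4, 16->5, 17->6, 19->7, 22->8, 23->9, 24->10, 32->11, 37->12, 42->13
Step 2: Rank sum for X: R1 = 1 + 2 + 3 + 4 + 5 + 6 + 7 + 9 = 37.
Step 3: U_X = R1 - n1(n1+1)/2 = 37 - 8*9/2 = 37 - 36 = 1.
       U_Y = n1*n2 - U_X = 40 - 1 = 39.
Step 4: No ties, so the exact null distribution of U (based on enumerating the C(13,8) = 1287 equally likely rank assignments) gives the two-sided p-value.
Step 5: p-value = 0.003108; compare to alpha = 0.1. reject H0.

U_X = 1, p = 0.003108, reject H0 at alpha = 0.1.


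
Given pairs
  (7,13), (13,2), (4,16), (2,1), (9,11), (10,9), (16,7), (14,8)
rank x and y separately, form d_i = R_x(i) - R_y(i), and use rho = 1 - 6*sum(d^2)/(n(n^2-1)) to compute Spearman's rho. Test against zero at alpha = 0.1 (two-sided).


Step 1: Rank x and y separately (midranks; no ties here).
rank(x): 7->3, 13->6, 4->2, 2->1, 9->4, 10->5, 16->8, 14->7
rank(y): 13->7, 2->2, 16->8, 1->1, 11->6, 9->5, 7->3, 8->4
Step 2: d_i = R_x(i) - R_y(i); compute d_i^2.
  (3-7)^2=16, (6-2)^2=16, (2-8)^2=36, (1-1)^2=0, (4-6)^2=4, (5-5)^2=0, (8-3)^2=25, (7-4)^2=9
sum(d^2) = 106.
Step 3: rho = 1 - 6*106 / (8*(8^2 - 1)) = 1 - 636/504 = -0.261905.
Step 4: Under H0, t = rho * sqrt((n-2)/(1-rho^2)) = -0.6647 ~ t(6).
Step 5: Two-sided p-value from the t-distribution with 6 df = 0.530923.
Step 6: alpha = 0.1. fail to reject H0.

rho = -0.2619, p = 0.530923, fail to reject H0 at alpha = 0.1.


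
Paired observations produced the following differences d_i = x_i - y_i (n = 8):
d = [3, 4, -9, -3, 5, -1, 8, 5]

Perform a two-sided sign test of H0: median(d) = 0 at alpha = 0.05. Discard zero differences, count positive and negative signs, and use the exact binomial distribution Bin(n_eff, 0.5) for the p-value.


Step 1: Discard zero differences. Original n = 8; n_eff = number of nonzero differences = 8.
Nonzero differences (with sign): +3, +4, -9, -3, +5, -1, +8, +5
Step 2: Count signs: positive = 5, negative = 3.
Step 3: Under H0: P(positive) = 0.5, so the number of positives S ~ Bin(8, 0.5).
Step 4: Two-sided exact p-value = sum of Bin(8,0.5) probabilities at or below the observed probability = 0.726562.
Step 5: alpha = 0.05. fail to reject H0.

n_eff = 8, pos = 5, neg = 3, p = 0.726562, fail to reject H0.


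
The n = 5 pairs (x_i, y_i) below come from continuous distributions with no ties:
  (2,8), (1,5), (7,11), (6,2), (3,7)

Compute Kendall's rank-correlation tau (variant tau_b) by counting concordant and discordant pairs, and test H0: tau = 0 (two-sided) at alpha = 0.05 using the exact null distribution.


Step 1: Enumerate the 10 unordered pairs (i,j) with i<j and classify each by sign(x_j-x_i) * sign(y_j-y_i).
  (1,2):dx=-1,dy=-3->C; (1,3):dx=+5,dy=+3->C; (1,4):dx=+4,dy=-6->D; (1,5):dx=+1,dy=-1->D
  (2,3):dx=+6,dy=+6->C; (2,4):dx=+5,dy=-3->D; (2,5):dx=+2,dy=+2->C; (3,4):dx=-1,dy=-9->C
  (3,5):dx=-4,dy=-4->C; (4,5):dx=-3,dy=+5->D
Step 2: C = 6, D = 4, total pairs = 10.
Step 3: tau = (C - D)/(n(n-1)/2) = (6 - 4)/10 = 0.200000.
Step 4: Exact two-sided p-value (enumerate n! = 120 permutations of y under H0): p = 0.816667.
Step 5: alpha = 0.05. fail to reject H0.

tau_b = 0.2000 (C=6, D=4), p = 0.816667, fail to reject H0.


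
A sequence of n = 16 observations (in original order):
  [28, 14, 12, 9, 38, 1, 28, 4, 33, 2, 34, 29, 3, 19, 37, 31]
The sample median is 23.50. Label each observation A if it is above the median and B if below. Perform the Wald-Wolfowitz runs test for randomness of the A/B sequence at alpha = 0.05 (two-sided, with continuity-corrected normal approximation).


Step 1: Compute median = 23.50; label A = above, B = below.
Labels in order: ABBBABABABAABBAA  (n_A = 8, n_B = 8)
Step 2: Count runs R = 11.
Step 3: Under H0 (random ordering), E[R] = 2*n_A*n_B/(n_A+n_B) + 1 = 2*8*8/16 + 1 = 9.0000.
        Var[R] = 2*n_A*n_B*(2*n_A*n_B - n_A - n_B) / ((n_A+n_B)^2 * (n_A+n_B-1)) = 14336/3840 = 3.7333.
        SD[R] = 1.9322.
Step 4: Continuity-corrected z = (R - 0.5 - E[R]) / SD[R] = (11 - 0.5 - 9.0000) / 1.9322 = 0.7763.
Step 5: Two-sided p-value via normal approximation = 2*(1 - Phi(|z|)) = 0.437558.
Step 6: alpha = 0.05. fail to reject H0.

R = 11, z = 0.7763, p = 0.437558, fail to reject H0.


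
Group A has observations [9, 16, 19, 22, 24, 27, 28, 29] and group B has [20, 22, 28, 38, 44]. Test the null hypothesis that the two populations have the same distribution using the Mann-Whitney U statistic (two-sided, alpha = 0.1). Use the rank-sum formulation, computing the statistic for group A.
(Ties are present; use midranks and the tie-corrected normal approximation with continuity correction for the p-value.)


Step 1: Combine and sort all 13 observations; assign midranks.
sorted (value, group): (9,X), (16,X), (19,X), (20,Y), (22,X), (22,Y), (24,X), (27,X), (28,X), (28,Y), (29,X), (38,Y), (44,Y)
ranks: 9->1, 16->2, 19->3, 20->4, 22->5.5, 22->5.5, 24->7, 27->8, 28->9.5, 28->9.5, 29->11, 38->12, 44->13
Step 2: Rank sum for X: R1 = 1 + 2 + 3 + 5.5 + 7 + 8 + 9.5 + 11 = 47.
Step 3: U_X = R1 - n1(n1+1)/2 = 47 - 8*9/2 = 47 - 36 = 11.
       U_Y = n1*n2 - U_X = 40 - 11 = 29.
Step 4: Ties are present, so use the tie-corrected normal approximation (with continuity correction) for the p-value.
Step 5: p-value = 0.212139; compare to alpha = 0.1. fail to reject H0.

U_X = 11, p = 0.212139, fail to reject H0 at alpha = 0.1.


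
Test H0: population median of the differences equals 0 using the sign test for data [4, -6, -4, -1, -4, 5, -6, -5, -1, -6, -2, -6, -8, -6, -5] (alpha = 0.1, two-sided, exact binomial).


Step 1: Discard zero differences. Original n = 15; n_eff = number of nonzero differences = 15.
Nonzero differences (with sign): +4, -6, -4, -1, -4, +5, -6, -5, -1, -6, -2, -6, -8, -6, -5
Step 2: Count signs: positive = 2, negative = 13.
Step 3: Under H0: P(positive) = 0.5, so the number of positives S ~ Bin(15, 0.5).
Step 4: Two-sided exact p-value = sum of Bin(15,0.5) probabilities at or below the observed probability = 0.007385.
Step 5: alpha = 0.1. reject H0.

n_eff = 15, pos = 2, neg = 13, p = 0.007385, reject H0.


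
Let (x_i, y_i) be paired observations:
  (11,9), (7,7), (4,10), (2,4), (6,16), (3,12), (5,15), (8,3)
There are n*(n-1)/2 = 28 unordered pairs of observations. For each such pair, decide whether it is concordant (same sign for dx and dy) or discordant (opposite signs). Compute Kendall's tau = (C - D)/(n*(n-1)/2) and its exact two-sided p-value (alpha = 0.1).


Step 1: Enumerate the 28 unordered pairs (i,j) with i<j and classify each by sign(x_j-x_i) * sign(y_j-y_i).
  (1,2):dx=-4,dy=-2->C; (1,3):dx=-7,dy=+1->D; (1,4):dx=-9,dy=-5->C; (1,5):dx=-5,dy=+7->D
  (1,6):dx=-8,dy=+3->D; (1,7):dx=-6,dy=+6->D; (1,8):dx=-3,dy=-6->C; (2,3):dx=-3,dy=+3->D
  (2,4):dx=-5,dy=-3->C; (2,5):dx=-1,dy=+9->D; (2,6):dx=-4,dy=+5->D; (2,7):dx=-2,dy=+8->D
  (2,8):dx=+1,dy=-4->D; (3,4):dx=-2,dy=-6->C; (3,5):dx=+2,dy=+6->C; (3,6):dx=-1,dy=+2->D
  (3,7):dx=+1,dy=+5->C; (3,8):dx=+4,dy=-7->D; (4,5):dx=+4,dy=+12->C; (4,6):dx=+1,dy=+8->C
  (4,7):dx=+3,dy=+11->C; (4,8):dx=+6,dy=-1->D; (5,6):dx=-3,dy=-4->C; (5,7):dx=-1,dy=-1->C
  (5,8):dx=+2,dy=-13->D; (6,7):dx=+2,dy=+3->C; (6,8):dx=+5,dy=-9->D; (7,8):dx=+3,dy=-12->D
Step 2: C = 13, D = 15, total pairs = 28.
Step 3: tau = (C - D)/(n(n-1)/2) = (13 - 15)/28 = -0.071429.
Step 4: Exact two-sided p-value (enumerate n! = 40320 permutations of y under H0): p = 0.904861.
Step 5: alpha = 0.1. fail to reject H0.

tau_b = -0.0714 (C=13, D=15), p = 0.904861, fail to reject H0.


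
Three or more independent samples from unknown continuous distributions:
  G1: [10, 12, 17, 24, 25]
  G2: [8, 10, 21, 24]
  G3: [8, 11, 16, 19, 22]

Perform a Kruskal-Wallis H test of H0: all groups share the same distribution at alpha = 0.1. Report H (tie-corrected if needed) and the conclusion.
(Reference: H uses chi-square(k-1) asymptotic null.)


Step 1: Combine all N = 14 observations and assign midranks.
sorted (value, group, rank): (8,G2,1.5), (8,G3,1.5), (10,G1,3.5), (10,G2,3.5), (11,G3,5), (12,G1,6), (16,G3,7), (17,G1,8), (19,G3,9), (21,G2,10), (22,G3,11), (24,G1,12.5), (24,G2,12.5), (25,G1,14)
Step 2: Sum ranks within each group.
R_1 = 44 (n_1 = 5)
R_2 = 27.5 (n_2 = 4)
R_3 = 33.5 (n_3 = 5)
Step 3: H = 12/(N(N+1)) * sum(R_i^2/n_i) - 3(N+1)
     = 12/(14*15) * (44^2/5 + 27.5^2/4 + 33.5^2/5) - 3*15
     = 0.057143 * 800.712 - 45
     = 0.755000.
Step 4: Ties present; correction factor C = 1 - 18/(14^3 - 14) = 0.993407. Corrected H = 0.755000 / 0.993407 = 0.760011.
Step 5: Under H0, H ~ chi^2(2); p-value = 0.683858.
Step 6: alpha = 0.1. fail to reject H0.

H = 0.7600, df = 2, p = 0.683858, fail to reject H0.


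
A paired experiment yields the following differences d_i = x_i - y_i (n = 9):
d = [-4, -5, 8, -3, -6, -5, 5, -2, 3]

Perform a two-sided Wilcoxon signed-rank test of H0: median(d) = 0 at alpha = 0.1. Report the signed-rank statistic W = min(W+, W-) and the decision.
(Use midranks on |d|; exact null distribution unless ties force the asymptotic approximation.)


Step 1: Drop any zero differences (none here) and take |d_i|.
|d| = [4, 5, 8, 3, 6, 5, 5, 2, 3]
Step 2: Midrank |d_i| (ties get averaged ranks).
ranks: |4|->4, |5|->6, |8|->9, |3|->2.5, |6|->8, |5|->6, |5|->6, |2|->1, |3|->2.5
Step 3: Attach original signs; sum ranks with positive sign and with negative sign.
W+ = 9 + 6 + 2.5 = 17.5
W- = 4 + 6 + 2.5 + 8 + 6 + 1 = 27.5
(Check: W+ + W- = 45 should equal n(n+1)/2 = 45.)
Step 4: Test statistic W = min(W+, W-) = 17.5.
Step 5: Ties in |d|, so use the tie-corrected normal approximation.
        E[W] = n(n+1)/4 = 9*10/4 = 22.5.
        Tie groups: |d|=3 (t=2), |d|=5 (t=3); sum(t^3 - t) = 30.
        Var[W] = n(n+1)(2n+1)/24 - sum(t^3-t)/48 = 1710/24 - 30/48 = 70.625.
        z = (W - E[W]) / sqrt(Var[W]) = (17.5 - 22.5) / 8.4039 = -0.5950.
        Two-sided p = 2*Phi(z) = 0.551867.
Step 6: alpha = 0.1. fail to reject H0.

W+ = 17.5, W- = 27.5, W = min = 17.5, p = 0.551867, fail to reject H0.


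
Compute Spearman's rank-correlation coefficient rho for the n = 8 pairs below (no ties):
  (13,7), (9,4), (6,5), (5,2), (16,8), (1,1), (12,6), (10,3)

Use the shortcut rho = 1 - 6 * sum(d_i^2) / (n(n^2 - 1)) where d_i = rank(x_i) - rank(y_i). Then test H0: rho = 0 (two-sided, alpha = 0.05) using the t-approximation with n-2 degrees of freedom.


Step 1: Rank x and y separately (midranks; no ties here).
rank(x): 13->7, 9->4, 6->3, 5->2, 16->8, 1->1, 12->6, 10->5
rank(y): 7->7, 4->4, 5->5, 2->2, 8->8, 1->1, 6->6, 3->3
Step 2: d_i = R_x(i) - R_y(i); compute d_i^2.
  (7-7)^2=0, (4-4)^2=0, (3-5)^2=4, (2-2)^2=0, (8-8)^2=0, (1-1)^2=0, (6-6)^2=0, (5-3)^2=4
sum(d^2) = 8.
Step 3: rho = 1 - 6*8 / (8*(8^2 - 1)) = 1 - 48/504 = 0.904762.
Step 4: Under H0, t = rho * sqrt((n-2)/(1-rho^2)) = 5.2034 ~ t(6).
Step 5: Two-sided p-value from the t-distribution with 6 df = 0.002008.
Step 6: alpha = 0.05. reject H0.

rho = 0.9048, p = 0.002008, reject H0 at alpha = 0.05.


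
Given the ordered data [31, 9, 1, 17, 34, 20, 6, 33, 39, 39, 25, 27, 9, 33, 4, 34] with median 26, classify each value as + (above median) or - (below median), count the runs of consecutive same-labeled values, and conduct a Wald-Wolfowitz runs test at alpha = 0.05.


Step 1: Compute median = 26; label A = above, B = below.
Labels in order: ABBBABBAAABABABA  (n_A = 8, n_B = 8)
Step 2: Count runs R = 11.
Step 3: Under H0 (random ordering), E[R] = 2*n_A*n_B/(n_A+n_B) + 1 = 2*8*8/16 + 1 = 9.0000.
        Var[R] = 2*n_A*n_B*(2*n_A*n_B - n_A - n_B) / ((n_A+n_B)^2 * (n_A+n_B-1)) = 14336/3840 = 3.7333.
        SD[R] = 1.9322.
Step 4: Continuity-corrected z = (R - 0.5 - E[R]) / SD[R] = (11 - 0.5 - 9.0000) / 1.9322 = 0.7763.
Step 5: Two-sided p-value via normal approximation = 2*(1 - Phi(|z|)) = 0.437558.
Step 6: alpha = 0.05. fail to reject H0.

R = 11, z = 0.7763, p = 0.437558, fail to reject H0.


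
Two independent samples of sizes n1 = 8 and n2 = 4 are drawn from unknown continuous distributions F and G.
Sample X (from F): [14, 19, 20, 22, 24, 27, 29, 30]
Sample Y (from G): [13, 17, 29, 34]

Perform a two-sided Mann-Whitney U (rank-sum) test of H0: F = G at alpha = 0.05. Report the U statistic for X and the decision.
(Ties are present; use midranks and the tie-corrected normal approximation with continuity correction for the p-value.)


Step 1: Combine and sort all 12 observations; assign midranks.
sorted (value, group): (13,Y), (14,X), (17,Y), (19,X), (20,X), (22,X), (24,X), (27,X), (29,X), (29,Y), (30,X), (34,Y)
ranks: 13->1, 14->2, 17->3, 19->4, 20->5, 22->6, 24->7, 27->8, 29->9.5, 29->9.5, 30->11, 34->12
Step 2: Rank sum for X: R1 = 2 + 4 + 5 + 6 + 7 + 8 + 9.5 + 11 = 52.5.
Step 3: U_X = R1 - n1(n1+1)/2 = 52.5 - 8*9/2 = 52.5 - 36 = 16.5.
       U_Y = n1*n2 - U_X = 32 - 16.5 = 15.5.
Step 4: Ties are present, so use the tie-corrected normal approximation (with continuity correction) for the p-value.
Step 5: p-value = 1.000000; compare to alpha = 0.05. fail to reject H0.

U_X = 16.5, p = 1.000000, fail to reject H0 at alpha = 0.05.


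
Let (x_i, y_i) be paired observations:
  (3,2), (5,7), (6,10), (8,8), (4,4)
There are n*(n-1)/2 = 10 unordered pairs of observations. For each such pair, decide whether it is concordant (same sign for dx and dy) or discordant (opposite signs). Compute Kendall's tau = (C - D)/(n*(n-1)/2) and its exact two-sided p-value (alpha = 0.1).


Step 1: Enumerate the 10 unordered pairs (i,j) with i<j and classify each by sign(x_j-x_i) * sign(y_j-y_i).
  (1,2):dx=+2,dy=+5->C; (1,3):dx=+3,dy=+8->C; (1,4):dx=+5,dy=+6->C; (1,5):dx=+1,dy=+2->C
  (2,3):dx=+1,dy=+3->C; (2,4):dx=+3,dy=+1->C; (2,5):dx=-1,dy=-3->C; (3,4):dx=+2,dy=-2->D
  (3,5):dx=-2,dy=-6->C; (4,5):dx=-4,dy=-4->C
Step 2: C = 9, D = 1, total pairs = 10.
Step 3: tau = (C - D)/(n(n-1)/2) = (9 - 1)/10 = 0.800000.
Step 4: Exact two-sided p-value (enumerate n! = 120 permutations of y under H0): p = 0.083333.
Step 5: alpha = 0.1. reject H0.

tau_b = 0.8000 (C=9, D=1), p = 0.083333, reject H0.


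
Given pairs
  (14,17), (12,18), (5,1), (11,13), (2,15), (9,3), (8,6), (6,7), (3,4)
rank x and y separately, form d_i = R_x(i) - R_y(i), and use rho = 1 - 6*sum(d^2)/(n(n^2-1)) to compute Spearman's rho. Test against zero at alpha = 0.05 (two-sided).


Step 1: Rank x and y separately (midranks; no ties here).
rank(x): 14->9, 12->8, 5->3, 11->7, 2->1, 9->6, 8->5, 6->4, 3->2
rank(y): 17->8, 18->9, 1->1, 13->6, 15->7, 3->2, 6->4, 7->5, 4->3
Step 2: d_i = R_x(i) - R_y(i); compute d_i^2.
  (9-8)^2=1, (8-9)^2=1, (3-1)^2=4, (7-6)^2=1, (1-7)^2=36, (6-2)^2=16, (5-4)^2=1, (4-5)^2=1, (2-3)^2=1
sum(d^2) = 62.
Step 3: rho = 1 - 6*62 / (9*(9^2 - 1)) = 1 - 372/720 = 0.483333.
Step 4: Under H0, t = rho * sqrt((n-2)/(1-rho^2)) = 1.4607 ~ t(7).
Step 5: Two-sided p-value from the t-distribution with 7 df = 0.187470.
Step 6: alpha = 0.05. fail to reject H0.

rho = 0.4833, p = 0.187470, fail to reject H0 at alpha = 0.05.


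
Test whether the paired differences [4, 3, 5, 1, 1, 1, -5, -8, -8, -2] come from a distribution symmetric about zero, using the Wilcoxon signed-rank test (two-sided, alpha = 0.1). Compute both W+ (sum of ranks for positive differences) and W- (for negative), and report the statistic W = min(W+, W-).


Step 1: Drop any zero differences (none here) and take |d_i|.
|d| = [4, 3, 5, 1, 1, 1, 5, 8, 8, 2]
Step 2: Midrank |d_i| (ties get averaged ranks).
ranks: |4|->6, |3|->5, |5|->7.5, |1|->2, |1|->2, |1|->2, |5|->7.5, |8|->9.5, |8|->9.5, |2|->4
Step 3: Attach original signs; sum ranks with positive sign and with negative sign.
W+ = 6 + 5 + 7.5 + 2 + 2 + 2 = 24.5
W- = 7.5 + 9.5 + 9.5 + 4 = 30.5
(Check: W+ + W- = 55 should equal n(n+1)/2 = 55.)
Step 4: Test statistic W = min(W+, W-) = 24.5.
Step 5: Ties in |d|, so use the tie-corrected normal approximation.
        E[W] = n(n+1)/4 = 10*11/4 = 27.5.
        Tie groups: |d|=1 (t=3), |d|=5 (t=2), |d|=8 (t=2); sum(t^3 - t) = 36.
        Var[W] = n(n+1)(2n+1)/24 - sum(t^3-t)/48 = 2310/24 - 36/48 = 95.5.
        z = (W - E[W]) / sqrt(Var[W]) = (24.5 - 27.5) / 9.7724 = -0.3070.
        Two-sided p = 2*Phi(z) = 0.758853.
Step 6: alpha = 0.1. fail to reject H0.

W+ = 24.5, W- = 30.5, W = min = 24.5, p = 0.758853, fail to reject H0.


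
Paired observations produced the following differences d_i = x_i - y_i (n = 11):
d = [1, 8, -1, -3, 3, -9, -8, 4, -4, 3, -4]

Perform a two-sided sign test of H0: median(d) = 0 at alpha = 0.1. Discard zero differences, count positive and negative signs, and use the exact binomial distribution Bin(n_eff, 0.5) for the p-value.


Step 1: Discard zero differences. Original n = 11; n_eff = number of nonzero differences = 11.
Nonzero differences (with sign): +1, +8, -1, -3, +3, -9, -8, +4, -4, +3, -4
Step 2: Count signs: positive = 5, negative = 6.
Step 3: Under H0: P(positive) = 0.5, so the number of positives S ~ Bin(11, 0.5).
Step 4: Two-sided exact p-value = sum of Bin(11,0.5) probabilities at or below the observed probability = 1.000000.
Step 5: alpha = 0.1. fail to reject H0.

n_eff = 11, pos = 5, neg = 6, p = 1.000000, fail to reject H0.


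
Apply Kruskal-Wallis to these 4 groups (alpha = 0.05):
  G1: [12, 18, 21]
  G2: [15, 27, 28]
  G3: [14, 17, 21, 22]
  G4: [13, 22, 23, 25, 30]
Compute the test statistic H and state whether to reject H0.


Step 1: Combine all N = 15 observations and assign midranks.
sorted (value, group, rank): (12,G1,1), (13,G4,2), (14,G3,3), (15,G2,4), (17,G3,5), (18,G1,6), (21,G1,7.5), (21,G3,7.5), (22,G3,9.5), (22,G4,9.5), (23,G4,11), (25,G4,12), (27,G2,13), (28,G2,14), (30,G4,15)
Step 2: Sum ranks within each group.
R_1 = 14.5 (n_1 = 3)
R_2 = 31 (n_2 = 3)
R_3 = 25 (n_3 = 4)
R_4 = 49.5 (n_4 = 5)
Step 3: H = 12/(N(N+1)) * sum(R_i^2/n_i) - 3(N+1)
     = 12/(15*16) * (14.5^2/3 + 31^2/3 + 25^2/4 + 49.5^2/5) - 3*16
     = 0.050000 * 1036.72 - 48
     = 3.835833.
Step 4: Ties present; correction factor C = 1 - 12/(15^3 - 15) = 0.996429. Corrected H = 3.835833 / 0.996429 = 3.849582.
Step 5: Under H0, H ~ chi^2(3); p-value = 0.278171.
Step 6: alpha = 0.05. fail to reject H0.

H = 3.8496, df = 3, p = 0.278171, fail to reject H0.


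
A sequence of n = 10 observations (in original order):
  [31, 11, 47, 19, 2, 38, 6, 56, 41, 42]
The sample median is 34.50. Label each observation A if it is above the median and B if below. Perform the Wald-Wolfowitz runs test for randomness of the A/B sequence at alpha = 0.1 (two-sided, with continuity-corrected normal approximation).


Step 1: Compute median = 34.50; label A = above, B = below.
Labels in order: BBABBABAAA  (n_A = 5, n_B = 5)
Step 2: Count runs R = 6.
Step 3: Under H0 (random ordering), E[R] = 2*n_A*n_B/(n_A+n_B) + 1 = 2*5*5/10 + 1 = 6.0000.
        Var[R] = 2*n_A*n_B*(2*n_A*n_B - n_A - n_B) / ((n_A+n_B)^2 * (n_A+n_B-1)) = 2000/900 = 2.2222.
        SD[R] = 1.4907.
Step 4: R = E[R], so z = 0 with no continuity correction.
Step 5: Two-sided p-value via normal approximation = 2*(1 - Phi(|z|)) = 1.000000.
Step 6: alpha = 0.1. fail to reject H0.

R = 6, z = 0.0000, p = 1.000000, fail to reject H0.


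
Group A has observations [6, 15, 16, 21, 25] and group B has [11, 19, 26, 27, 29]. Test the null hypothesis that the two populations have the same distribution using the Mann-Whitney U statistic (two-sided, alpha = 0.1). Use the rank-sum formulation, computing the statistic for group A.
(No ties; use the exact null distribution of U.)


Step 1: Combine and sort all 10 observations; assign midranks.
sorted (value, group): (6,X), (11,Y), (15,X), (16,X), (19,Y), (21,X), (25,X), (26,Y), (27,Y), (29,Y)
ranks: 6->1, 11->2, 15->3, 16->4, 19->5, 21->6, 25->7, 26->8, 27->9, 29->10
Step 2: Rank sum for X: R1 = 1 + 3 + 4 + 6 + 7 = 21.
Step 3: U_X = R1 - n1(n1+1)/2 = 21 - 5*6/2 = 21 - 15 = 6.
       U_Y = n1*n2 - U_X = 25 - 6 = 19.
Step 4: No ties, so the exact null distribution of U (based on enumerating the C(10,5) = 252 equally likely rank assignments) gives the two-sided p-value.
Step 5: p-value = 0.222222; compare to alpha = 0.1. fail to reject H0.

U_X = 6, p = 0.222222, fail to reject H0 at alpha = 0.1.


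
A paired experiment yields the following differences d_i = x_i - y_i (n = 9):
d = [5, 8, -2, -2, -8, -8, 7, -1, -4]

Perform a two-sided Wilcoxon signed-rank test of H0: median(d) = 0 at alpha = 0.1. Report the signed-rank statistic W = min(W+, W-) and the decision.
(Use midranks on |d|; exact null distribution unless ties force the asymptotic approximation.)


Step 1: Drop any zero differences (none here) and take |d_i|.
|d| = [5, 8, 2, 2, 8, 8, 7, 1, 4]
Step 2: Midrank |d_i| (ties get averaged ranks).
ranks: |5|->5, |8|->8, |2|->2.5, |2|->2.5, |8|->8, |8|->8, |7|->6, |1|->1, |4|->4
Step 3: Attach original signs; sum ranks with positive sign and with negative sign.
W+ = 5 + 8 + 6 = 19
W- = 2.5 + 2.5 + 8 + 8 + 1 + 4 = 26
(Check: W+ + W- = 45 should equal n(n+1)/2 = 45.)
Step 4: Test statistic W = min(W+, W-) = 19.
Step 5: Ties in |d|, so use the tie-corrected normal approximation.
        E[W] = n(n+1)/4 = 9*10/4 = 22.5.
        Tie groups: |d|=2 (t=2), |d|=8 (t=3); sum(t^3 - t) = 30.
        Var[W] = n(n+1)(2n+1)/24 - sum(t^3-t)/48 = 1710/24 - 30/48 = 70.625.
        z = (W - E[W]) / sqrt(Var[W]) = (19 - 22.5) / 8.4039 = -0.4165.
        Two-sided p = 2*Phi(z) = 0.677063.
Step 6: alpha = 0.1. fail to reject H0.

W+ = 19, W- = 26, W = min = 19, p = 0.677063, fail to reject H0.


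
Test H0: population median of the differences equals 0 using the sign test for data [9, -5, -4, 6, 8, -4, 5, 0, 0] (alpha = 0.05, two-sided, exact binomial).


Step 1: Discard zero differences. Original n = 9; n_eff = number of nonzero differences = 7.
Nonzero differences (with sign): +9, -5, -4, +6, +8, -4, +5
Step 2: Count signs: positive = 4, negative = 3.
Step 3: Under H0: P(positive) = 0.5, so the number of positives S ~ Bin(7, 0.5).
Step 4: Two-sided exact p-value = sum of Bin(7,0.5) probabilities at or below the observed probability = 1.000000.
Step 5: alpha = 0.05. fail to reject H0.

n_eff = 7, pos = 4, neg = 3, p = 1.000000, fail to reject H0.


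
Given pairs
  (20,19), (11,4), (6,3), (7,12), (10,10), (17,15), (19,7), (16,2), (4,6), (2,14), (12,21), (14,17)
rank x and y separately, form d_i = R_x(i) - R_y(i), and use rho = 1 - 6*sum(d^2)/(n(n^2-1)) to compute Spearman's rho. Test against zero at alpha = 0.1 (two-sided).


Step 1: Rank x and y separately (midranks; no ties here).
rank(x): 20->12, 11->6, 6->3, 7->4, 10->5, 17->10, 19->11, 16->9, 4->2, 2->1, 12->7, 14->8
rank(y): 19->11, 4->3, 3->2, 12->7, 10->6, 15->9, 7->5, 2->1, 6->4, 14->8, 21->12, 17->10
Step 2: d_i = R_x(i) - R_y(i); compute d_i^2.
  (12-11)^2=1, (6-3)^2=9, (3-2)^2=1, (4-7)^2=9, (5-6)^2=1, (10-9)^2=1, (11-5)^2=36, (9-1)^2=64, (2-4)^2=4, (1-8)^2=49, (7-12)^2=25, (8-10)^2=4
sum(d^2) = 204.
Step 3: rho = 1 - 6*204 / (12*(12^2 - 1)) = 1 - 1224/1716 = 0.286713.
Step 4: Under H0, t = rho * sqrt((n-2)/(1-rho^2)) = 0.9464 ~ t(10).
Step 5: Two-sided p-value from the t-distribution with 10 df = 0.366251.
Step 6: alpha = 0.1. fail to reject H0.

rho = 0.2867, p = 0.366251, fail to reject H0 at alpha = 0.1.


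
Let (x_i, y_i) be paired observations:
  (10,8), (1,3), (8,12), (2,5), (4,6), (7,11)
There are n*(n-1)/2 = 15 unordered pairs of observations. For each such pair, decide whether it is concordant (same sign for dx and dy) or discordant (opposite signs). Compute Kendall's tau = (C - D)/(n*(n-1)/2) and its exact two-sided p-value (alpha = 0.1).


Step 1: Enumerate the 15 unordered pairs (i,j) with i<j and classify each by sign(x_j-x_i) * sign(y_j-y_i).
  (1,2):dx=-9,dy=-5->C; (1,3):dx=-2,dy=+4->D; (1,4):dx=-8,dy=-3->C; (1,5):dx=-6,dy=-2->C
  (1,6):dx=-3,dy=+3->D; (2,3):dx=+7,dy=+9->C; (2,4):dx=+1,dy=+2->C; (2,5):dx=+3,dy=+3->C
  (2,6):dx=+6,dy=+8->C; (3,4):dx=-6,dy=-7->C; (3,5):dx=-4,dy=-6->C; (3,6):dx=-1,dy=-1->C
  (4,5):dx=+2,dy=+1->C; (4,6):dx=+5,dy=+6->C; (5,6):dx=+3,dy=+5->C
Step 2: C = 13, D = 2, total pairs = 15.
Step 3: tau = (C - D)/(n(n-1)/2) = (13 - 2)/15 = 0.733333.
Step 4: Exact two-sided p-value (enumerate n! = 720 permutations of y under H0): p = 0.055556.
Step 5: alpha = 0.1. reject H0.

tau_b = 0.7333 (C=13, D=2), p = 0.055556, reject H0.


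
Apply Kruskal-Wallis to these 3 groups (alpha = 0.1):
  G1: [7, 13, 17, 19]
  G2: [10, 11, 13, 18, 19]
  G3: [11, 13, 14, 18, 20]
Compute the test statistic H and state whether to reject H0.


Step 1: Combine all N = 14 observations and assign midranks.
sorted (value, group, rank): (7,G1,1), (10,G2,2), (11,G2,3.5), (11,G3,3.5), (13,G1,6), (13,G2,6), (13,G3,6), (14,G3,8), (17,G1,9), (18,G2,10.5), (18,G3,10.5), (19,G1,12.5), (19,G2,12.5), (20,G3,14)
Step 2: Sum ranks within each group.
R_1 = 28.5 (n_1 = 4)
R_2 = 34.5 (n_2 = 5)
R_3 = 42 (n_3 = 5)
Step 3: H = 12/(N(N+1)) * sum(R_i^2/n_i) - 3(N+1)
     = 12/(14*15) * (28.5^2/4 + 34.5^2/5 + 42^2/5) - 3*15
     = 0.057143 * 793.913 - 45
     = 0.366429.
Step 4: Ties present; correction factor C = 1 - 42/(14^3 - 14) = 0.984615. Corrected H = 0.366429 / 0.984615 = 0.372154.
Step 5: Under H0, H ~ chi^2(2); p-value = 0.830210.
Step 6: alpha = 0.1. fail to reject H0.

H = 0.3722, df = 2, p = 0.830210, fail to reject H0.


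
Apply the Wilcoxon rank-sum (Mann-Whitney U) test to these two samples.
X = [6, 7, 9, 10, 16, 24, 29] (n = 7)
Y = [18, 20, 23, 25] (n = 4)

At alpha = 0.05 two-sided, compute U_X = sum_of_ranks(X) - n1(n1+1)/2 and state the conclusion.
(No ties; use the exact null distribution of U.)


Step 1: Combine and sort all 11 observations; assign midranks.
sorted (value, group): (6,X), (7,X), (9,X), (10,X), (16,X), (18,Y), (20,Y), (23,Y), (24,X), (25,Y), (29,X)
ranks: 6->1, 7->2, 9->3, 10->4, 16->5, 18->6, 20->7, 23->8, 24->9, 25->10, 29->11
Step 2: Rank sum for X: R1 = 1 + 2 + 3 + 4 + 5 + 9 + 11 = 35.
Step 3: U_X = R1 - n1(n1+1)/2 = 35 - 7*8/2 = 35 - 28 = 7.
       U_Y = n1*n2 - U_X = 28 - 7 = 21.
Step 4: No ties, so the exact null distribution of U (based on enumerating the C(11,7) = 330 equally likely rank assignments) gives the two-sided p-value.
Step 5: p-value = 0.230303; compare to alpha = 0.05. fail to reject H0.

U_X = 7, p = 0.230303, fail to reject H0 at alpha = 0.05.


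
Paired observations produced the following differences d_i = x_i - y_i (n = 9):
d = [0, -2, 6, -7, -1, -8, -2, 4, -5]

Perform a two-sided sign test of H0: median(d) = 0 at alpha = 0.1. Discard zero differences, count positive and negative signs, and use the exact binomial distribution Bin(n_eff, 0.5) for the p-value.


Step 1: Discard zero differences. Original n = 9; n_eff = number of nonzero differences = 8.
Nonzero differences (with sign): -2, +6, -7, -1, -8, -2, +4, -5
Step 2: Count signs: positive = 2, negative = 6.
Step 3: Under H0: P(positive) = 0.5, so the number of positives S ~ Bin(8, 0.5).
Step 4: Two-sided exact p-value = sum of Bin(8,0.5) probabilities at or below the observed probability = 0.289062.
Step 5: alpha = 0.1. fail to reject H0.

n_eff = 8, pos = 2, neg = 6, p = 0.289062, fail to reject H0.


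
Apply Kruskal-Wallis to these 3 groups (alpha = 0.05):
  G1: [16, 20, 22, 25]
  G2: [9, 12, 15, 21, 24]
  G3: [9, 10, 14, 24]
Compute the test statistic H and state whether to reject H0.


Step 1: Combine all N = 13 observations and assign midranks.
sorted (value, group, rank): (9,G2,1.5), (9,G3,1.5), (10,G3,3), (12,G2,4), (14,G3,5), (15,G2,6), (16,G1,7), (20,G1,8), (21,G2,9), (22,G1,10), (24,G2,11.5), (24,G3,11.5), (25,G1,13)
Step 2: Sum ranks within each group.
R_1 = 38 (n_1 = 4)
R_2 = 32 (n_2 = 5)
R_3 = 21 (n_3 = 4)
Step 3: H = 12/(N(N+1)) * sum(R_i^2/n_i) - 3(N+1)
     = 12/(13*14) * (38^2/4 + 32^2/5 + 21^2/4) - 3*14
     = 0.065934 * 676.05 - 42
     = 2.574725.
Step 4: Ties present; correction factor C = 1 - 12/(13^3 - 13) = 0.994505. Corrected H = 2.574725 / 0.994505 = 2.588950.
Step 5: Under H0, H ~ chi^2(2); p-value = 0.274042.
Step 6: alpha = 0.05. fail to reject H0.

H = 2.5890, df = 2, p = 0.274042, fail to reject H0.


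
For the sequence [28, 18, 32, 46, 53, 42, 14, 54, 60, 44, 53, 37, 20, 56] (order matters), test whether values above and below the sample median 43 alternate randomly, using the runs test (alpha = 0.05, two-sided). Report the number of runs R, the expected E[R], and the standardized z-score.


Step 1: Compute median = 43; label A = above, B = below.
Labels in order: BBBAABBAAAABBA  (n_A = 7, n_B = 7)
Step 2: Count runs R = 6.
Step 3: Under H0 (random ordering), E[R] = 2*n_A*n_B/(n_A+n_B) + 1 = 2*7*7/14 + 1 = 8.0000.
        Var[R] = 2*n_A*n_B*(2*n_A*n_B - n_A - n_B) / ((n_A+n_B)^2 * (n_A+n_B-1)) = 8232/2548 = 3.2308.
        SD[R] = 1.7974.
Step 4: Continuity-corrected z = (R + 0.5 - E[R]) / SD[R] = (6 + 0.5 - 8.0000) / 1.7974 = -0.8345.
Step 5: Two-sided p-value via normal approximation = 2*(1 - Phi(|z|)) = 0.403986.
Step 6: alpha = 0.05. fail to reject H0.

R = 6, z = -0.8345, p = 0.403986, fail to reject H0.


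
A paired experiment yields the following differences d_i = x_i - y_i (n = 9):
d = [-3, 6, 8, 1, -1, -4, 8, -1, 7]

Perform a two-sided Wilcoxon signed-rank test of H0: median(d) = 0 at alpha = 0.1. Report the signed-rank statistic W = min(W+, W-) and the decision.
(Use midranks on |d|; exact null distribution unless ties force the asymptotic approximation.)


Step 1: Drop any zero differences (none here) and take |d_i|.
|d| = [3, 6, 8, 1, 1, 4, 8, 1, 7]
Step 2: Midrank |d_i| (ties get averaged ranks).
ranks: |3|->4, |6|->6, |8|->8.5, |1|->2, |1|->2, |4|->5, |8|->8.5, |1|->2, |7|->7
Step 3: Attach original signs; sum ranks with positive sign and with negative sign.
W+ = 6 + 8.5 + 2 + 8.5 + 7 = 32
W- = 4 + 2 + 5 + 2 = 13
(Check: W+ + W- = 45 should equal n(n+1)/2 = 45.)
Step 4: Test statistic W = min(W+, W-) = 13.
Step 5: Ties in |d|, so use the tie-corrected normal approximation.
        E[W] = n(n+1)/4 = 9*10/4 = 22.5.
        Tie groups: |d|=1 (t=3), |d|=8 (t=2); sum(t^3 - t) = 30.
        Var[W] = n(n+1)(2n+1)/24 - sum(t^3-t)/48 = 1710/24 - 30/48 = 70.625.
        z = (W - E[W]) / sqrt(Var[W]) = (13 - 22.5) / 8.4039 = -1.1304.
        Two-sided p = 2*Phi(z) = 0.258294.
Step 6: alpha = 0.1. fail to reject H0.

W+ = 32, W- = 13, W = min = 13, p = 0.258294, fail to reject H0.


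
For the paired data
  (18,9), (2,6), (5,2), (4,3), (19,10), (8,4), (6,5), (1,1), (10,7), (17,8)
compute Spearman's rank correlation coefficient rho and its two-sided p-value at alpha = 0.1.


Step 1: Rank x and y separately (midranks; no ties here).
rank(x): 18->9, 2->2, 5->4, 4->3, 19->10, 8->6, 6->5, 1->1, 10->7, 17->8
rank(y): 9->9, 6->6, 2->2, 3->3, 10->10, 4->4, 5->5, 1->1, 7->7, 8->8
Step 2: d_i = R_x(i) - R_y(i); compute d_i^2.
  (9-9)^2=0, (2-6)^2=16, (4-2)^2=4, (3-3)^2=0, (10-10)^2=0, (6-4)^2=4, (5-5)^2=0, (1-1)^2=0, (7-7)^2=0, (8-8)^2=0
sum(d^2) = 24.
Step 3: rho = 1 - 6*24 / (10*(10^2 - 1)) = 1 - 144/990 = 0.854545.
Step 4: Under H0, t = rho * sqrt((n-2)/(1-rho^2)) = 4.6537 ~ t(8).
Step 5: Two-sided p-value from the t-distribution with 8 df = 0.001637.
Step 6: alpha = 0.1. reject H0.

rho = 0.8545, p = 0.001637, reject H0 at alpha = 0.1.


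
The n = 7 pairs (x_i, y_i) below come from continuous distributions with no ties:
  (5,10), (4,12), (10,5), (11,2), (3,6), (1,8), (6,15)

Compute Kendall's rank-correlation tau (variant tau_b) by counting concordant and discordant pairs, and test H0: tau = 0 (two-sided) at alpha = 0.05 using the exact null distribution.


Step 1: Enumerate the 21 unordered pairs (i,j) with i<j and classify each by sign(x_j-x_i) * sign(y_j-y_i).
  (1,2):dx=-1,dy=+2->D; (1,3):dx=+5,dy=-5->D; (1,4):dx=+6,dy=-8->D; (1,5):dx=-2,dy=-4->C
  (1,6):dx=-4,dy=-2->C; (1,7):dx=+1,dy=+5->C; (2,3):dx=+6,dy=-7->D; (2,4):dx=+7,dy=-10->D
  (2,5):dx=-1,dy=-6->C; (2,6):dx=-3,dy=-4->C; (2,7):dx=+2,dy=+3->C; (3,4):dx=+1,dy=-3->D
  (3,5):dx=-7,dy=+1->D; (3,6):dx=-9,dy=+3->D; (3,7):dx=-4,dy=+10->D; (4,5):dx=-8,dy=+4->D
  (4,6):dx=-10,dy=+6->D; (4,7):dx=-5,dy=+13->D; (5,6):dx=-2,dy=+2->D; (5,7):dx=+3,dy=+9->C
  (6,7):dx=+5,dy=+7->C
Step 2: C = 8, D = 13, total pairs = 21.
Step 3: tau = (C - D)/(n(n-1)/2) = (8 - 13)/21 = -0.238095.
Step 4: Exact two-sided p-value (enumerate n! = 5040 permutations of y under H0): p = 0.561905.
Step 5: alpha = 0.05. fail to reject H0.

tau_b = -0.2381 (C=8, D=13), p = 0.561905, fail to reject H0.


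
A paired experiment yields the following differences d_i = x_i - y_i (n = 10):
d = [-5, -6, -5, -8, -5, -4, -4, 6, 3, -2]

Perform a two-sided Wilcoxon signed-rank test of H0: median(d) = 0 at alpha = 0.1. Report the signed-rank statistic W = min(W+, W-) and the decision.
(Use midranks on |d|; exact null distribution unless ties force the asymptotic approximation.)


Step 1: Drop any zero differences (none here) and take |d_i|.
|d| = [5, 6, 5, 8, 5, 4, 4, 6, 3, 2]
Step 2: Midrank |d_i| (ties get averaged ranks).
ranks: |5|->6, |6|->8.5, |5|->6, |8|->10, |5|->6, |4|->3.5, |4|->3.5, |6|->8.5, |3|->2, |2|->1
Step 3: Attach original signs; sum ranks with positive sign and with negative sign.
W+ = 8.5 + 2 = 10.5
W- = 6 + 8.5 + 6 + 10 + 6 + 3.5 + 3.5 + 1 = 44.5
(Check: W+ + W- = 55 should equal n(n+1)/2 = 55.)
Step 4: Test statistic W = min(W+, W-) = 10.5.
Step 5: Ties in |d|, so use the tie-corrected normal approximation.
        E[W] = n(n+1)/4 = 10*11/4 = 27.5.
        Tie groups: |d|=4 (t=2), |d|=5 (t=3), |d|=6 (t=2); sum(t^3 - t) = 36.
        Var[W] = n(n+1)(2n+1)/24 - sum(t^3-t)/48 = 2310/24 - 36/48 = 95.5.
        z = (W - E[W]) / sqrt(Var[W]) = (10.5 - 27.5) / 9.7724 = -1.7396.
        Two-sided p = 2*Phi(z) = 0.081931.
Step 6: alpha = 0.1. reject H0.

W+ = 10.5, W- = 44.5, W = min = 10.5, p = 0.081931, reject H0.


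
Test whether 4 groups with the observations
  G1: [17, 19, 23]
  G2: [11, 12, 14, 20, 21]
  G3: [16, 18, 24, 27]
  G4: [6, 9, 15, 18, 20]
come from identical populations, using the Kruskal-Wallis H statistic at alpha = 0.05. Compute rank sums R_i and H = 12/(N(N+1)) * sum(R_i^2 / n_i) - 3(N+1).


Step 1: Combine all N = 17 observations and assign midranks.
sorted (value, group, rank): (6,G4,1), (9,G4,2), (11,G2,3), (12,G2,4), (14,G2,5), (15,G4,6), (16,G3,7), (17,G1,8), (18,G3,9.5), (18,G4,9.5), (19,G1,11), (20,G2,12.5), (20,G4,12.5), (21,G2,14), (23,G1,15), (24,G3,16), (27,G3,17)
Step 2: Sum ranks within each group.
R_1 = 34 (n_1 = 3)
R_2 = 38.5 (n_2 = 5)
R_3 = 49.5 (n_3 = 4)
R_4 = 31 (n_4 = 5)
Step 3: H = 12/(N(N+1)) * sum(R_i^2/n_i) - 3(N+1)
     = 12/(17*18) * (34^2/3 + 38.5^2/5 + 49.5^2/4 + 31^2/5) - 3*18
     = 0.039216 * 1486.55 - 54
     = 4.295915.
Step 4: Ties present; correction factor C = 1 - 12/(17^3 - 17) = 0.997549. Corrected H = 4.295915 / 0.997549 = 4.306470.
Step 5: Under H0, H ~ chi^2(3); p-value = 0.230216.
Step 6: alpha = 0.05. fail to reject H0.

H = 4.3065, df = 3, p = 0.230216, fail to reject H0.


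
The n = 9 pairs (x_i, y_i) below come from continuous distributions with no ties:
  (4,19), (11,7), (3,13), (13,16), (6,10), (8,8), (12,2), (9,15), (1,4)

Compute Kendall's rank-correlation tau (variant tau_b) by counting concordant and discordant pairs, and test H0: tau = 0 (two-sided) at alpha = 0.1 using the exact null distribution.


Step 1: Enumerate the 36 unordered pairs (i,j) with i<j and classify each by sign(x_j-x_i) * sign(y_j-y_i).
  (1,2):dx=+7,dy=-12->D; (1,3):dx=-1,dy=-6->C; (1,4):dx=+9,dy=-3->D; (1,5):dx=+2,dy=-9->D
  (1,6):dx=+4,dy=-11->D; (1,7):dx=+8,dy=-17->D; (1,8):dx=+5,dy=-4->D; (1,9):dx=-3,dy=-15->C
  (2,3):dx=-8,dy=+6->D; (2,4):dx=+2,dy=+9->C; (2,5):dx=-5,dy=+3->D; (2,6):dx=-3,dy=+1->D
  (2,7):dx=+1,dy=-5->D; (2,8):dx=-2,dy=+8->D; (2,9):dx=-10,dy=-3->C; (3,4):dx=+10,dy=+3->C
  (3,5):dx=+3,dy=-3->D; (3,6):dx=+5,dy=-5->D; (3,7):dx=+9,dy=-11->D; (3,8):dx=+6,dy=+2->C
  (3,9):dx=-2,dy=-9->C; (4,5):dx=-7,dy=-6->C; (4,6):dx=-5,dy=-8->C; (4,7):dx=-1,dy=-14->C
  (4,8):dx=-4,dy=-1->C; (4,9):dx=-12,dy=-12->C; (5,6):dx=+2,dy=-2->D; (5,7):dx=+6,dy=-8->D
  (5,8):dx=+3,dy=+5->C; (5,9):dx=-5,dy=-6->C; (6,7):dx=+4,dy=-6->D; (6,8):dx=+1,dy=+7->C
  (6,9):dx=-7,dy=-4->C; (7,8):dx=-3,dy=+13->D; (7,9):dx=-11,dy=+2->D; (8,9):dx=-8,dy=-11->C
Step 2: C = 17, D = 19, total pairs = 36.
Step 3: tau = (C - D)/(n(n-1)/2) = (17 - 19)/36 = -0.055556.
Step 4: Exact two-sided p-value (enumerate n! = 362880 permutations of y under H0): p = 0.919455.
Step 5: alpha = 0.1. fail to reject H0.

tau_b = -0.0556 (C=17, D=19), p = 0.919455, fail to reject H0.


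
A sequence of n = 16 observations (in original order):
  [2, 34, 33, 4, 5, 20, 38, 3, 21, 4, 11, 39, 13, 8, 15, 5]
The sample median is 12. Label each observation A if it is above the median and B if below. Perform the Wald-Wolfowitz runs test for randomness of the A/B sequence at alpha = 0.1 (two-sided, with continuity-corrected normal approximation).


Step 1: Compute median = 12; label A = above, B = below.
Labels in order: BAABBAABABBAABAB  (n_A = 8, n_B = 8)
Step 2: Count runs R = 11.
Step 3: Under H0 (random ordering), E[R] = 2*n_A*n_B/(n_A+n_B) + 1 = 2*8*8/16 + 1 = 9.0000.
        Var[R] = 2*n_A*n_B*(2*n_A*n_B - n_A - n_B) / ((n_A+n_B)^2 * (n_A+n_B-1)) = 14336/3840 = 3.7333.
        SD[R] = 1.9322.
Step 4: Continuity-corrected z = (R - 0.5 - E[R]) / SD[R] = (11 - 0.5 - 9.0000) / 1.9322 = 0.7763.
Step 5: Two-sided p-value via normal approximation = 2*(1 - Phi(|z|)) = 0.437558.
Step 6: alpha = 0.1. fail to reject H0.

R = 11, z = 0.7763, p = 0.437558, fail to reject H0.


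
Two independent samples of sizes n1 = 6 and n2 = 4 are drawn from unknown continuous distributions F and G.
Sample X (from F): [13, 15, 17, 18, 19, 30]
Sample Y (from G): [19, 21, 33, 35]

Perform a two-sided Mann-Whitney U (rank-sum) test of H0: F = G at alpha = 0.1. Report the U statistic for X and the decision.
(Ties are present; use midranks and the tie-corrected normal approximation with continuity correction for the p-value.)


Step 1: Combine and sort all 10 observations; assign midranks.
sorted (value, group): (13,X), (15,X), (17,X), (18,X), (19,X), (19,Y), (21,Y), (30,X), (33,Y), (35,Y)
ranks: 13->1, 15->2, 17->3, 18->4, 19->5.5, 19->5.5, 21->7, 30->8, 33->9, 35->10
Step 2: Rank sum for X: R1 = 1 + 2 + 3 + 4 + 5.5 + 8 = 23.5.
Step 3: U_X = R1 - n1(n1+1)/2 = 23.5 - 6*7/2 = 23.5 - 21 = 2.5.
       U_Y = n1*n2 - U_X = 24 - 2.5 = 21.5.
Step 4: Ties are present, so use the tie-corrected normal approximation (with continuity correction) for the p-value.
Step 5: p-value = 0.054273; compare to alpha = 0.1. reject H0.

U_X = 2.5, p = 0.054273, reject H0 at alpha = 0.1.
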